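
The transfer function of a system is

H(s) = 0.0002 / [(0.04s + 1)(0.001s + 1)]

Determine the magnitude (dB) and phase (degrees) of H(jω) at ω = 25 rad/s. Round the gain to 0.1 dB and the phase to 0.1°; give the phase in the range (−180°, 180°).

At ω = 25 rad/s:
pole (1 + j25·0.04) = 1 + j1 → |·| ≈ 1.4142, ∠ ≈ 45.00°
pole (1 + j25·0.001) = 1 + j0.025 → |·| ≈ 1.0003, ∠ ≈ 1.43°
|H| = 0.0002 · 1 / (1.4142 · 1.0003) ≈ 0.00014138
Gain = 20 log₁₀(0.00014138) ≈ -76.99 dB
∠H = (0°) − (45.00° + 1.43°) = -46.43°

-77.0 dB, -46.4°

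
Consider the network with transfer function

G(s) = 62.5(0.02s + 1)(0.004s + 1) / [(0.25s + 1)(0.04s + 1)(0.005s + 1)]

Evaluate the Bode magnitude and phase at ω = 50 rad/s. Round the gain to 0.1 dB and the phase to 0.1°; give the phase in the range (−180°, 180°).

At ω = 50 rad/s:
zero (1 + j50·0.02) = 1 + j1 → |·| ≈ 1.4142, ∠ ≈ 45.00°
zero (1 + j50·0.004) = 1 + j0.2 → |·| ≈ 1.0198, ∠ ≈ 11.31°
pole (1 + j50·0.25) = 1 + j12.5 → |·| ≈ 12.54, ∠ ≈ 85.43°
pole (1 + j50·0.04) = 1 + j2 → |·| ≈ 2.2361, ∠ ≈ 63.43°
pole (1 + j50·0.005) = 1 + j0.25 → |·| ≈ 1.0308, ∠ ≈ 14.04°
|G| = 62.5 · 1.4142 · 1.0198 / (12.54 · 2.2361 · 1.0308) ≈ 3.1185
Gain = 20 log₁₀(3.1185) ≈ 9.88 dB
∠G = (45.00° + 11.31°) − (85.43° + 63.43° + 14.04°) = -106.59°

9.9 dB, -106.6°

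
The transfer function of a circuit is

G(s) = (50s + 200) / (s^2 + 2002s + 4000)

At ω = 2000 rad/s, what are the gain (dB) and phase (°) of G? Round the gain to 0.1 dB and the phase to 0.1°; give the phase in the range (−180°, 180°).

Substitute s = j2000:
Numerator: 50(j2000) + 200 = 200 + j100000
Denominator: (j2000)^2 + 2002(j2000) + 4000 = -3996000 + j4004000
|N| = √(200² + 100000²) ≈ 1e+05, ∠N ≈ 89.89°
|D| = √(3996000² + 4004000²) ≈ 5.6569e+06, ∠D ≈ 134.94°
|G| = 1e+05 / 5.6569e+06 ≈ 0.017678
Gain = 20 log₁₀(0.017678) ≈ -35.05 dB
∠G = 89.89° − 134.94° = -45.05°

-35.1 dB, -45.1°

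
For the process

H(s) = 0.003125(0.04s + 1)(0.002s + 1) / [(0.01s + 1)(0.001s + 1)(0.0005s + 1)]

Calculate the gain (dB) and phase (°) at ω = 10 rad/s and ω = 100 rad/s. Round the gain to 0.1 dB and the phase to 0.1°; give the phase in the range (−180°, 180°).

At ω = 10 rad/s:
zero (1 + j10·0.04) = 1 + j0.4 → |·| ≈ 1.077, ∠ ≈ 21.80°
zero (1 + j10·0.002) = 1 + j0.02 → |·| ≈ 1.0002, ∠ ≈ 1.15°
pole (1 + j10·0.01) = 1 + j0.1 → |·| ≈ 1.005, ∠ ≈ 5.71°
pole (1 + j10·0.001) = 1 + j0.01 → |·| ≈ 1, ∠ ≈ 0.57°
pole (1 + j10·0.0005) = 1 + j0.005 → |·| ≈ 1, ∠ ≈ 0.29°
|H| = 0.003125 · 1.077 · 1.0002 / (1.005 · 1 · 1) ≈ 0.0033496
Gain = 20 log₁₀(0.0033496) ≈ -49.50 dB
∠H = (21.80° + 1.15°) − (5.71° + 0.57° + 0.29°) = 16.38°

At ω = 100 rad/s:
zero (1 + j100·0.04) = 1 + j4 → |·| ≈ 4.1231, ∠ ≈ 75.96°
zero (1 + j100·0.002) = 1 + j0.2 → |·| ≈ 1.0198, ∠ ≈ 11.31°
pole (1 + j100·0.01) = 1 + j1 → |·| ≈ 1.4142, ∠ ≈ 45.00°
pole (1 + j100·0.001) = 1 + j0.1 → |·| ≈ 1.005, ∠ ≈ 5.71°
pole (1 + j100·0.0005) = 1 + j0.05 → |·| ≈ 1.0012, ∠ ≈ 2.86°
|H| = 0.003125 · 4.1231 · 1.0198 / (1.4142 · 1.005 · 1.0012) ≈ 0.009234
Gain = 20 log₁₀(0.009234) ≈ -40.69 dB
∠H = (75.96° + 11.31°) − (45.00° + 5.71° + 2.86°) = 33.70°

ω = 10: -49.5 dB, 16.4°; ω = 100: -40.7 dB, 33.7°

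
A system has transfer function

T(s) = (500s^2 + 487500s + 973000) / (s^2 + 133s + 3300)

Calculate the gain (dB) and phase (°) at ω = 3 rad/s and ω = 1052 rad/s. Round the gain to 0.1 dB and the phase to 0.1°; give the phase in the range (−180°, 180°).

ω = 3: 54.5 dB, 49.6°; ω = 1052: 56.6 dB, -35.6°

Substitute s = j3:
Numerator: 500(j3)^2 + 487500(j3) + 973000 = 968500 + j1462500
Denominator: (j3)^2 + 133(j3) + 3300 = 3291 + j399
|N| = √(968500² + 1462500²) ≈ 1.7541e+06, ∠N ≈ 56.49°
|D| = √(3291² + 399²) ≈ 3315.1, ∠D ≈ 6.91°
|T| = 1.7541e+06 / 3315.1 ≈ 529.12
Gain = 20 log₁₀(529.12) ≈ 54.47 dB
∠T = 56.49° − 6.91° = 49.58°

Substitute s = j1052:
Numerator: 500(j1052)^2 + 487500(j1052) + 973000 = -552379000 + j512850000
Denominator: (j1052)^2 + 133(j1052) + 3300 = -1103404 + j139916
|N| = √(552379000² + 512850000²) ≈ 7.5375e+08, ∠N ≈ 137.13°
|D| = √(1103404² + 139916²) ≈ 1.1122e+06, ∠D ≈ 172.77°
|T| = 7.5375e+08 / 1.1122e+06 ≈ 677.71
Gain = 20 log₁₀(677.71) ≈ 56.62 dB
∠T = 137.13° − 172.77° = -35.64°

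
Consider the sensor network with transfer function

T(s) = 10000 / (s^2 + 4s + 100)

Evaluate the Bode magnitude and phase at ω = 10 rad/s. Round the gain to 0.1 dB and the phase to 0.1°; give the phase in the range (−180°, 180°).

At s = jω = j10:
quadratic: (j10)² + 4·j10 + 100 = 0 + j40 → |·| ≈ 40, ∠ ≈ 90.00°
|T| = 10000 / 40 ≈ 250
Gain = 20 log₁₀(250) ≈ 47.96 dB
∠T = 0.00° − 90.00° = -90.00°

48.0 dB, -90.0°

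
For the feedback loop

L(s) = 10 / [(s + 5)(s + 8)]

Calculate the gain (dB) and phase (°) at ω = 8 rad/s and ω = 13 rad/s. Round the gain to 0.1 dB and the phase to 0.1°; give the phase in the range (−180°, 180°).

At s = jω = j8:
pole (s+5): 5 + j8 → |·| = √(5²+8²) = √89 ≈ 9.434, ∠ = arctan(8/5) ≈ 57.99°
pole (s+8): 8 + j8 → |·| = √(8²+8²) = √128 ≈ 11.314, ∠ = arctan(8/8) ≈ 45.00°
|L| = 10 / 106.74 ≈ 0.093686
Gain = 20 log₁₀(0.093686) ≈ -20.57 dB
∠L = 0.00° − 102.99° = -102.99°

At s = jω = j13:
pole (s+5): 5 + j13 → |·| = √(5²+13²) = √194 ≈ 13.928, ∠ = arctan(13/5) ≈ 68.96°
pole (s+8): 8 + j13 → |·| = √(8²+13²) = √233 ≈ 15.264, ∠ = arctan(13/8) ≈ 58.39°
|L| = 10 / 212.6 ≈ 0.047037
Gain = 20 log₁₀(0.047037) ≈ -26.55 dB
∠L = 0.00° − 127.35° = -127.35°

ω = 8: -20.6 dB, -103.0°; ω = 13: -26.6 dB, -127.4°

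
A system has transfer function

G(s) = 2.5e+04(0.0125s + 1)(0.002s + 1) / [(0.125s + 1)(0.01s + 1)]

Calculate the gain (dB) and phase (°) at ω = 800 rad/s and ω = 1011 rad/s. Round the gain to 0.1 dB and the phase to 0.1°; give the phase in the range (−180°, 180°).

ω = 800: 55.4 dB, -30.0°; ω = 1011: 54.9 dB, -24.7°

At ω = 800 rad/s:
zero (1 + j800·0.0125) = 1 + j10 → |·| ≈ 10.05, ∠ ≈ 84.29°
zero (1 + j800·0.002) = 1 + j1.6 → |·| ≈ 1.8868, ∠ ≈ 57.99°
pole (1 + j800·0.125) = 1 + j100 → |·| ≈ 100, ∠ ≈ 89.43°
pole (1 + j800·0.01) = 1 + j8 → |·| ≈ 8.0623, ∠ ≈ 82.87°
|G| = 2.5e+04 · 10.05 · 1.8868 / (100 · 8.0623) ≈ 587.99
Gain = 20 log₁₀(587.99) ≈ 55.39 dB
∠G = (84.29° + 57.99°) − (89.43° + 82.87°) = -30.02°

At ω = 1011 rad/s:
zero (1 + j1011·0.0125) = 1 + j12.6375 → |·| ≈ 12.677, ∠ ≈ 85.48°
zero (1 + j1011·0.002) = 1 + j2.022 → |·| ≈ 2.2558, ∠ ≈ 63.68°
pole (1 + j1011·0.125) = 1 + j126.375 → |·| ≈ 126.38, ∠ ≈ 89.55°
pole (1 + j1011·0.01) = 1 + j10.11 → |·| ≈ 10.159, ∠ ≈ 84.35°
|G| = 2.5e+04 · 12.677 · 2.2558 / (126.38 · 10.159) ≈ 556.84
Gain = 20 log₁₀(556.84) ≈ 54.91 dB
∠G = (85.48° + 63.68°) − (89.55° + 84.35°) = -24.74°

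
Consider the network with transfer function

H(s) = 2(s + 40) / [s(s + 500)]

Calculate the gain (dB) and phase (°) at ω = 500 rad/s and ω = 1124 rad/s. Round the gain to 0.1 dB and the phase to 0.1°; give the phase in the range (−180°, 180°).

At s = jω = j500:
zero (s+40): 40 + j500 → |·| = √(40²+500²) = √251600 ≈ 501.6, ∠ = arctan(500/40) ≈ 85.43°
pole (s+500): 500 + j500 → |·| = √(500²+500²) = √500000 ≈ 707.11, ∠ = arctan(500/500) ≈ 45.00°
pole at origin: |s| = 500, ∠ = 90.00° (in denominator)
|H| = 2 · 501.6 / 3.5356e+05 ≈ 0.0028374
Gain = 20 log₁₀(0.0028374) ≈ -50.94 dB
∠H = 85.43° − 135.00° = -49.57°

At s = jω = j1124:
zero (s+40): 40 + j1124 → |·| = √(40²+1124²) = √1264976 ≈ 1124.7, ∠ = arctan(1124/40) ≈ 87.96°
pole (s+500): 500 + j1124 → |·| = √(500²+1124²) = √1513376 ≈ 1230.2, ∠ = arctan(1124/500) ≈ 66.02°
pole at origin: |s| = 1124, ∠ = 90.00° (in denominator)
|H| = 2 · 1124.7 / 1.3827e+06 ≈ 0.0016268
Gain = 20 log₁₀(0.0016268) ≈ -55.77 dB
∠H = 87.96° − 156.02° = -68.06°

ω = 500: -50.9 dB, -49.6°; ω = 1124: -55.8 dB, -68.1°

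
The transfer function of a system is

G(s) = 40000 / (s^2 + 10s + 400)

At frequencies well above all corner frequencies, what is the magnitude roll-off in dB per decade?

Each pole contributes −20 dB/decade at high frequency; each zero contributes +20 dB/decade.
Net: 0 zero(s) − 2 pole(s) → -40 dB/decade.

-40 dB/decade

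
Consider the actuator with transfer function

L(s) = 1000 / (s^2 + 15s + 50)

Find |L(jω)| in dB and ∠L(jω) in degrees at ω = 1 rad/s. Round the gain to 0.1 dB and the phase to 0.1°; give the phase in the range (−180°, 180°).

Substitute s = j1:
Numerator: 1000 = 1000 + j0
Denominator: (j1)^2 + 15(j1) + 50 = 49 + j15
|N| = √(1000² + 0²) ≈ 1000, ∠N ≈ 0.00°
|D| = √(49² + 15²) ≈ 51.245, ∠D ≈ 17.02°
|L| = 1000 / 51.245 ≈ 19.514
Gain = 20 log₁₀(19.514) ≈ 25.81 dB
∠L = 0.00° − 17.02° = -17.02°

25.8 dB, -17.0°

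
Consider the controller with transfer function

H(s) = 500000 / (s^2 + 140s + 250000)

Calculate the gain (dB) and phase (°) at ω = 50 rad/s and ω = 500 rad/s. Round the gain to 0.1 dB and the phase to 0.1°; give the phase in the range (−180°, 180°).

At s = jω = j50:
quadratic: (j50)² + 140·j50 + 250000 = 247500 + j7000 → |·| ≈ 2.476e+05, ∠ ≈ 1.62°
|H| = 500000 / 2.476e+05 ≈ 2.0194
Gain = 20 log₁₀(2.0194) ≈ 6.10 dB
∠H = 0.00° − 1.62° = -1.62°

At s = jω = j500:
quadratic: (j500)² + 140·j500 + 250000 = 0 + j70000 → |·| ≈ 70000, ∠ ≈ 90.00°
|H| = 500000 / 70000 ≈ 7.1429
Gain = 20 log₁₀(7.1429) ≈ 17.08 dB
∠H = 0.00° − 90.00° = -90.00°

ω = 50: 6.1 dB, -1.6°; ω = 500: 17.1 dB, -90.0°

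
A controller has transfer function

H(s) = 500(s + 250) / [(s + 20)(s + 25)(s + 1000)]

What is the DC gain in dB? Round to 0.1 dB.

-12.0 dB

H(0) = 500·250 / (20·25·1000) = 0.25
20 log₁₀(0.25) ≈ -12.04 dB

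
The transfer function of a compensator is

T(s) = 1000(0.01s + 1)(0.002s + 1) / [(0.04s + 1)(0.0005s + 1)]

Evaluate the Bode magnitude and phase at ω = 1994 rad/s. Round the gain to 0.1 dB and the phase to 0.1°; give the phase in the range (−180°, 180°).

57.3 dB, 28.9°

At ω = 1994 rad/s:
zero (1 + j1994·0.01) = 1 + j19.94 → |·| ≈ 19.965, ∠ ≈ 87.13°
zero (1 + j1994·0.002) = 1 + j3.988 → |·| ≈ 4.1115, ∠ ≈ 75.92°
pole (1 + j1994·0.04) = 1 + j79.76 → |·| ≈ 79.766, ∠ ≈ 89.28°
pole (1 + j1994·0.0005) = 1 + j0.997 → |·| ≈ 1.4121, ∠ ≈ 44.91°
|T| = 1000 · 19.965 · 4.1115 / (79.766 · 1.4121) ≈ 728.76
Gain = 20 log₁₀(728.76) ≈ 57.25 dB
∠T = (87.13° + 75.92°) − (89.28° + 44.91°) = 28.86°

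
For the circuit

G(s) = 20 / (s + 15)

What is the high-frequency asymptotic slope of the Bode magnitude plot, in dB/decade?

-20 dB/decade

Each pole contributes −20 dB/decade at high frequency; each zero contributes +20 dB/decade.
Net: 0 zero(s) − 1 pole(s) → -20 dB/decade.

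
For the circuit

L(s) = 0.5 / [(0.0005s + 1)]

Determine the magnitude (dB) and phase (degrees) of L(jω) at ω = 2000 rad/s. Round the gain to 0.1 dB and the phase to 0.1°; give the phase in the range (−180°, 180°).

At ω = 2000 rad/s:
pole (1 + j2000·0.0005) = 1 + j1 → |·| ≈ 1.4142, ∠ ≈ 45.00°
|L| = 0.5 · 1 / (1.4142) ≈ 0.35356
Gain = 20 log₁₀(0.35356) ≈ -9.03 dB
∠L = (0°) − (45.00°) = -45.00°

-9.0 dB, -45.0°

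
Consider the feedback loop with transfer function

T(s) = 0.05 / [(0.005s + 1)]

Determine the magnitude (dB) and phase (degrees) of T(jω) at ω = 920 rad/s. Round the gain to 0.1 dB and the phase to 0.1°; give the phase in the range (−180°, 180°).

At ω = 920 rad/s:
pole (1 + j920·0.005) = 1 + j4.6 → |·| ≈ 4.7074, ∠ ≈ 77.74°
|T| = 0.05 · 1 / (4.7074) ≈ 0.010622
Gain = 20 log₁₀(0.010622) ≈ -39.48 dB
∠T = (0°) − (77.74°) = -77.74°

-39.5 dB, -77.7°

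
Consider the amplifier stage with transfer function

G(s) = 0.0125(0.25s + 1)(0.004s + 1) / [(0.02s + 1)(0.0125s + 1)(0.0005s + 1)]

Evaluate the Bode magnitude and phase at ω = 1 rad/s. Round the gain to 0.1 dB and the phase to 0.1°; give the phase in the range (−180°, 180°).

At ω = 1 rad/s:
zero (1 + j1·0.25) = 1 + j0.25 → |·| ≈ 1.0308, ∠ ≈ 14.04°
zero (1 + j1·0.004) = 1 + j0.004 → |·| ≈ 1, ∠ ≈ 0.23°
pole (1 + j1·0.02) = 1 + j0.02 → |·| ≈ 1.0002, ∠ ≈ 1.15°
pole (1 + j1·0.0125) = 1 + j0.0125 → |·| ≈ 1.0001, ∠ ≈ 0.72°
pole (1 + j1·0.0005) = 1 + j0.0005 → |·| ≈ 1, ∠ ≈ 0.03°
|G| = 0.0125 · 1.0308 · 1 / (1.0002 · 1.0001 · 1) ≈ 0.012881
Gain = 20 log₁₀(0.012881) ≈ -37.80 dB
∠G = (14.04° + 0.23°) − (1.15° + 0.72° + 0.03°) = 12.37°

-37.8 dB, 12.4°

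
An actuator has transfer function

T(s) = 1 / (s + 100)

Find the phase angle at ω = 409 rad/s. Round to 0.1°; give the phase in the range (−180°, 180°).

At s = jω = j409:
pole (s+100): 100 + j409 → |·| = √(100²+409²) = √177281 ≈ 421.05, ∠ = arctan(409/100) ≈ 76.26°
∠T = 0.00° − 76.26° = -76.26°

-76.3°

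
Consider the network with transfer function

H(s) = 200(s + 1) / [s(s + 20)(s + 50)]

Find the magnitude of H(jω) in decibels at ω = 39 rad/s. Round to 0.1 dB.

At s = jω = j39:
zero (s+1): 1 + j39 → |·| = √(1²+39²) = √1522 ≈ 39.013, ∠ = arctan(39/1) ≈ 88.53°
pole (s+20): 20 + j39 → |·| = √(20²+39²) = √1921 ≈ 43.829, ∠ = arctan(39/20) ≈ 62.85°
pole (s+50): 50 + j39 → |·| = √(50²+39²) = √4021 ≈ 63.411, ∠ = arctan(39/50) ≈ 37.95°
pole at origin: |s| = 39, ∠ = 90.00° (in denominator)
|H| = 200 · 39.013 / 1.0839e+05 ≈ 0.071986
Gain = 20 log₁₀(0.071986) ≈ -22.86 dB

-22.9 dB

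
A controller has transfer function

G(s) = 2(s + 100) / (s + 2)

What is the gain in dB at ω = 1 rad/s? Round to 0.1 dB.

39.0 dB

At s = jω = j1:
zero (s+100): 100 + j1 → |·| = √(100²+1²) = √10001 ≈ 100, ∠ = arctan(1/100) ≈ 0.57°
pole (s+2): 2 + j1 → |·| = √(2²+1²) = √5 ≈ 2.2361, ∠ = arctan(1/2) ≈ 26.57°
|G| = 2 · 100 / 2.2361 ≈ 89.441
Gain = 20 log₁₀(89.441) ≈ 39.03 dB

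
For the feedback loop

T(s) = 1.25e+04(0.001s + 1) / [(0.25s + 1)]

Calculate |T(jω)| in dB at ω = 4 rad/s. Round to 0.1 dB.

78.9 dB

At ω = 4 rad/s:
zero (1 + j4·0.001) = 1 + j0.004 → |·| ≈ 1, ∠ ≈ 0.23°
pole (1 + j4·0.25) = 1 + j1 → |·| ≈ 1.4142, ∠ ≈ 45.00°
|T| = 1.25e+04 · 1 / (1.4142) ≈ 8838.9
Gain = 20 log₁₀(8838.9) ≈ 78.93 dB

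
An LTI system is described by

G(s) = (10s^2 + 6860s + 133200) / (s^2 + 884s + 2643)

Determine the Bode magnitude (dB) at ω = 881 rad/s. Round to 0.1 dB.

19.0 dB

Substitute s = j881:
Numerator: 10(j881)^2 + 6860(j881) + 133200 = -7628410 + j6043660
Denominator: (j881)^2 + 884(j881) + 2643 = -773518 + j778804
|N| = √(7628410² + 6043660²) ≈ 9.7323e+06, ∠N ≈ 141.61°
|D| = √(773518² + 778804²) ≈ 1.0977e+06, ∠D ≈ 134.80°
|G| = 9.7323e+06 / 1.0977e+06 ≈ 8.8661
Gain = 20 log₁₀(8.8661) ≈ 18.95 dB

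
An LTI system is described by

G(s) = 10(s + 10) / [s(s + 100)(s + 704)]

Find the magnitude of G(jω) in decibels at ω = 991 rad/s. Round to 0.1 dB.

At s = jω = j991:
zero (s+10): 10 + j991 → |·| = √(10²+991²) = √982181 ≈ 991.05, ∠ = arctan(991/10) ≈ 89.42°
pole (s+100): 100 + j991 → |·| = √(100²+991²) = √992081 ≈ 996.03, ∠ = arctan(991/100) ≈ 84.24°
pole (s+704): 704 + j991 → |·| = √(704²+991²) = √1477697 ≈ 1215.6, ∠ = arctan(991/704) ≈ 54.61°
pole at origin: |s| = 991, ∠ = 90.00° (in denominator)
|G| = 10 · 991.05 / 1.1999e+09 ≈ 8.2594e-06
Gain = 20 log₁₀(8.2594e-06) ≈ -101.66 dB

-101.7 dB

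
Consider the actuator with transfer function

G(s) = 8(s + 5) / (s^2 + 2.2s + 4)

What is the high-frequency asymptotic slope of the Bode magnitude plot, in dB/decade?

-20 dB/decade

Each pole contributes −20 dB/decade at high frequency; each zero contributes +20 dB/decade.
Net: 1 zero(s) − 2 pole(s) → -20 dB/decade.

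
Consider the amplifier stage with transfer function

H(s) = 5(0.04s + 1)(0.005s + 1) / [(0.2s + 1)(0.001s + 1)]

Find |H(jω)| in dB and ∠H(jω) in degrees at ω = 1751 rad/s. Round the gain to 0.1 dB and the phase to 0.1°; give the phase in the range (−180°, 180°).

At ω = 1751 rad/s:
zero (1 + j1751·0.04) = 1 + j70.04 → |·| ≈ 70.047, ∠ ≈ 89.18°
zero (1 + j1751·0.005) = 1 + j8.755 → |·| ≈ 8.8119, ∠ ≈ 83.48°
pole (1 + j1751·0.2) = 1 + j350.2 → |·| ≈ 350.2, ∠ ≈ 89.84°
pole (1 + j1751·0.001) = 1 + j1.751 → |·| ≈ 2.0164, ∠ ≈ 60.27°
|H| = 5 · 70.047 · 8.8119 / (350.2 · 2.0164) ≈ 4.3706
Gain = 20 log₁₀(4.3706) ≈ 12.81 dB
∠H = (89.18° + 83.48°) − (89.84° + 60.27°) = 22.55°

12.8 dB, 22.6°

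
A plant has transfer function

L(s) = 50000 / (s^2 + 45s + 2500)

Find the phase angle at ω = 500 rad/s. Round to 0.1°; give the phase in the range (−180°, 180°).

At s = jω = j500:
quadratic: (j500)² + 45·j500 + 2500 = -247500 + j22500 → |·| ≈ 2.4852e+05, ∠ ≈ 174.81°
∠L = 0.00° − 174.81° = -174.81°

-174.8°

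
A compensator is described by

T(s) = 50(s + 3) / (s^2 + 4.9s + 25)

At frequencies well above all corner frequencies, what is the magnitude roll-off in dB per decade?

-20 dB/decade

Each pole contributes −20 dB/decade at high frequency; each zero contributes +20 dB/decade.
Net: 1 zero(s) − 2 pole(s) → -20 dB/decade.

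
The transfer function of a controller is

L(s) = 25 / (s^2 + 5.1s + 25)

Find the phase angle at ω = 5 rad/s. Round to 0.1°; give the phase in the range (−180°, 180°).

At s = jω = j5:
quadratic: (j5)² + 5.1·j5 + 25 = 0 + j25.5 → |·| ≈ 25.5, ∠ ≈ 90.00°
∠L = 0.00° − 90.00° = -90.00°

-90.0°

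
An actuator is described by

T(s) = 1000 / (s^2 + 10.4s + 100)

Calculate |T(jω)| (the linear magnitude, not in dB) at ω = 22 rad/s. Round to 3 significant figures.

At s = jω = j22:
quadratic: (j22)² + 10.4·j22 + 100 = -384 + j228.8 → |·| ≈ 447, ∠ ≈ 149.21°
|T| = 1000 / 447 ≈ 2.2371

2.24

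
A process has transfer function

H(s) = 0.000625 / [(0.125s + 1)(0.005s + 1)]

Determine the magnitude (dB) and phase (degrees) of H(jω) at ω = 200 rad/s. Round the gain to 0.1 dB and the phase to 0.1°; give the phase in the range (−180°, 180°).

-95.1 dB, -132.7°

At ω = 200 rad/s:
pole (1 + j200·0.125) = 1 + j25 → |·| ≈ 25.02, ∠ ≈ 87.71°
pole (1 + j200·0.005) = 1 + j1 → |·| ≈ 1.4142, ∠ ≈ 45.00°
|H| = 0.000625 · 1 / (25.02 · 1.4142) ≈ 1.7664e-05
Gain = 20 log₁₀(1.7664e-05) ≈ -95.06 dB
∠H = (0°) − (87.71° + 45.00°) = -132.71°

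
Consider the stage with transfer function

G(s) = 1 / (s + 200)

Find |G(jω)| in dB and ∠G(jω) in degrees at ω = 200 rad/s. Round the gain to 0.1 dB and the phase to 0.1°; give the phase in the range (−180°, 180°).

-49.0 dB, -45.0°

Substitute s = j200:
Numerator: 1 = 1 + j0
Denominator: (j200) + 200 = 200 + j200
|N| = √(1² + 0²) ≈ 1, ∠N ≈ 0.00°
|D| = √(200² + 200²) ≈ 282.84, ∠D ≈ 45.00°
|G| = 1 / 282.84 ≈ 0.0035356
Gain = 20 log₁₀(0.0035356) ≈ -49.03 dB
∠G = 0.00° − 45.00° = -45.00°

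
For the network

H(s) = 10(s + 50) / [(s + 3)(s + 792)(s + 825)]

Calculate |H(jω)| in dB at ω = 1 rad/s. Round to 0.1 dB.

At s = jω = j1:
zero (s+50): 50 + j1 → |·| = √(50²+1²) = √2501 ≈ 50.01, ∠ = arctan(1/50) ≈ 1.15°
pole (s+3): 3 + j1 → |·| = √(3²+1²) = √10 ≈ 3.1623, ∠ = arctan(1/3) ≈ 18.43°
pole (s+792): 792 + j1 → |·| = √(792²+1²) = √627265 ≈ 792, ∠ = arctan(1/792) ≈ 0.07°
pole (s+825): 825 + j1 → |·| = √(825²+1²) = √680626 ≈ 825, ∠ = arctan(1/825) ≈ 0.07°
|H| = 10 · 50.01 / 2.0662e+06 ≈ 0.00024204
Gain = 20 log₁₀(0.00024204) ≈ -72.32 dB

-72.3 dB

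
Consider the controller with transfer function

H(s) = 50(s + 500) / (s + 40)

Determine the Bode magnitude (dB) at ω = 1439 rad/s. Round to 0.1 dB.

At s = jω = j1439:
zero (s+500): 500 + j1439 → |·| = √(500²+1439²) = √2320721 ≈ 1523.4, ∠ = arctan(1439/500) ≈ 70.84°
pole (s+40): 40 + j1439 → |·| = √(40²+1439²) = √2072321 ≈ 1439.6, ∠ = arctan(1439/40) ≈ 88.41°
|H| = 50 · 1523.4 / 1439.6 ≈ 52.911
Gain = 20 log₁₀(52.911) ≈ 34.47 dB

34.5 dB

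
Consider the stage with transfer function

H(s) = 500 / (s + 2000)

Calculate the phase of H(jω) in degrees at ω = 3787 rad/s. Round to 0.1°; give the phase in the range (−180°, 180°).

-62.2°

At s = jω = j3787:
pole (s+2000): 2000 + j3787 → |·| = √(2000²+3787²) = √18341369 ≈ 4282.7, ∠ = arctan(3787/2000) ≈ 62.16°
∠H = 0.00° − 62.16° = -62.16°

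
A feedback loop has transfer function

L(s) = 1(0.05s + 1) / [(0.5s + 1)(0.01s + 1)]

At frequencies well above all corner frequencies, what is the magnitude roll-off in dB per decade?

-20 dB/decade

Each pole contributes −20 dB/decade at high frequency; each zero contributes +20 dB/decade.
Net: 1 zero(s) − 2 pole(s) → -20 dB/decade.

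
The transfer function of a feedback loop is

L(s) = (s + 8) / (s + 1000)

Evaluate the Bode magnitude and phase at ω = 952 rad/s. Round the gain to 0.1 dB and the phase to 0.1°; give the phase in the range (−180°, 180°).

-3.2 dB, 45.9°

At s = jω = j952:
zero (s+8): 8 + j952 → |·| = √(8²+952²) = √906368 ≈ 952.03, ∠ = arctan(952/8) ≈ 89.52°
pole (s+1000): 1000 + j952 → |·| = √(1000²+952²) = √1906304 ≈ 1380.7, ∠ = arctan(952/1000) ≈ 43.59°
|L| = 1 · 952.03 / 1380.7 ≈ 0.68953
Gain = 20 log₁₀(0.68953) ≈ -3.23 dB
∠L = 89.52° − 43.59° = 45.93°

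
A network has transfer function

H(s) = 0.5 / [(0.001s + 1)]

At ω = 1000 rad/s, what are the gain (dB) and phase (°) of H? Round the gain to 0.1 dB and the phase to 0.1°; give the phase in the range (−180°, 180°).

At ω = 1000 rad/s:
pole (1 + j1000·0.001) = 1 + j1 → |·| ≈ 1.4142, ∠ ≈ 45.00°
|H| = 0.5 · 1 / (1.4142) ≈ 0.35356
Gain = 20 log₁₀(0.35356) ≈ -9.03 dB
∠H = (0°) − (45.00°) = -45.00°

-9.0 dB, -45.0°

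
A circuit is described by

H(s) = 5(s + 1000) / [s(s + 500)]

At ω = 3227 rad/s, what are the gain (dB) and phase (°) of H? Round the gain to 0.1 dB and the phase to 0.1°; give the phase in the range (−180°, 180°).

-55.9 dB, -98.4°

At s = jω = j3227:
zero (s+1000): 1000 + j3227 → |·| = √(1000²+3227²) = √11413529 ≈ 3378.4, ∠ = arctan(3227/1000) ≈ 72.78°
pole (s+500): 500 + j3227 → |·| = √(500²+3227²) = √10663529 ≈ 3265.5, ∠ = arctan(3227/500) ≈ 81.19°
pole at origin: |s| = 3227, ∠ = 90.00° (in denominator)
|H| = 5 · 3378.4 / 1.0538e+07 ≈ 0.001603
Gain = 20 log₁₀(0.001603) ≈ -55.90 dB
∠H = 72.78° − 171.19° = -98.41°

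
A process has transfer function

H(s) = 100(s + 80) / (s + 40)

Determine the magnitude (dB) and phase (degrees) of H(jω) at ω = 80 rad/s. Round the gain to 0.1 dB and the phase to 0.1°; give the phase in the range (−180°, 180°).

At s = jω = j80:
zero (s+80): 80 + j80 → |·| = √(80²+80²) = √12800 ≈ 113.14, ∠ = arctan(80/80) ≈ 45.00°
pole (s+40): 40 + j80 → |·| = √(40²+80²) = √8000 ≈ 89.443, ∠ = arctan(80/40) ≈ 63.43°
|H| = 100 · 113.14 / 89.443 ≈ 126.49
Gain = 20 log₁₀(126.49) ≈ 42.04 dB
∠H = 45.00° − 63.43° = -18.43°

42.0 dB, -18.4°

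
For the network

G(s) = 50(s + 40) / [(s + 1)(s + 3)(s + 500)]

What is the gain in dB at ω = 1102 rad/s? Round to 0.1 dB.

At s = jω = j1102:
zero (s+40): 40 + j1102 → |·| = √(40²+1102²) = √1216004 ≈ 1102.7, ∠ = arctan(1102/40) ≈ 87.92°
pole (s+1): 1 + j1102 → |·| = √(1²+1102²) = √1214405 ≈ 1102, ∠ = arctan(1102/1) ≈ 89.95°
pole (s+3): 3 + j1102 → |·| = √(3²+1102²) = √1214413 ≈ 1102, ∠ = arctan(1102/3) ≈ 89.84°
pole (s+500): 500 + j1102 → |·| = √(500²+1102²) = √1464404 ≈ 1210.1, ∠ = arctan(1102/500) ≈ 65.60°
|G| = 50 · 1102.7 / 1.4696e+09 ≈ 3.7517e-05
Gain = 20 log₁₀(3.7517e-05) ≈ -88.52 dB

-88.5 dB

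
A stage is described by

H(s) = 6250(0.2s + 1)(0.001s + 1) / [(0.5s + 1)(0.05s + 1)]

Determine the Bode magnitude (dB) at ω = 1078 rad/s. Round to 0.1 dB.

36.7 dB

At ω = 1078 rad/s:
zero (1 + j1078·0.2) = 1 + j215.6 → |·| ≈ 215.6, ∠ ≈ 89.73°
zero (1 + j1078·0.001) = 1 + j1.078 → |·| ≈ 1.4704, ∠ ≈ 47.15°
pole (1 + j1078·0.5) = 1 + j539 → |·| ≈ 539, ∠ ≈ 89.89°
pole (1 + j1078·0.05) = 1 + j53.9 → |·| ≈ 53.909, ∠ ≈ 88.94°
|H| = 6250 · 215.6 · 1.4704 / (539 · 53.909) ≈ 68.189
Gain = 20 log₁₀(68.189) ≈ 36.67 dB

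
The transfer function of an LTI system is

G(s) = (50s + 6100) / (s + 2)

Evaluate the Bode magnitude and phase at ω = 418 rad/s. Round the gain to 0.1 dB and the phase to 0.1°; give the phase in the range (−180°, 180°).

34.3 dB, -16.0°

Substitute s = j418:
Numerator: 50(j418) + 6100 = 6100 + j20900
Denominator: (j418) + 2 = 2 + j418
|N| = √(6100² + 20900²) ≈ 21772, ∠N ≈ 73.73°
|D| = √(2² + 418²) ≈ 418, ∠D ≈ 89.73°
|G| = 21772 / 418 ≈ 52.086
Gain = 20 log₁₀(52.086) ≈ 34.33 dB
∠G = 73.73° − 89.73° = -16.00°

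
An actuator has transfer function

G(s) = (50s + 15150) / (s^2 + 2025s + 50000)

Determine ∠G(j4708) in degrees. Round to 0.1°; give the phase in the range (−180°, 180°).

-70.4°

Substitute s = j4708:
Numerator: 50(j4708) + 15150 = 15150 + j235400
Denominator: (j4708)^2 + 2025(j4708) + 50000 = -22115264 + j9533700
|N| = √(15150² + 235400²) ≈ 2.3589e+05, ∠N ≈ 86.32°
|D| = √(22115264² + 9533700²) ≈ 2.4083e+07, ∠D ≈ 156.68°
∠G = 86.32° − 156.68° = -70.36°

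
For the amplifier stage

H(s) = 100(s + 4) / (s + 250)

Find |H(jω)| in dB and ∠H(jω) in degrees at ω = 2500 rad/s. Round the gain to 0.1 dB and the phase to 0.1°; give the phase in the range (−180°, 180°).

40.0 dB, 5.6°

At s = jω = j2500:
zero (s+4): 4 + j2500 → |·| = √(4²+2500²) = √6250016 ≈ 2500, ∠ = arctan(2500/4) ≈ 89.91°
pole (s+250): 250 + j2500 → |·| = √(250²+2500²) = √6312500 ≈ 2512.5, ∠ = arctan(2500/250) ≈ 84.29°
|H| = 100 · 2500 / 2512.5 ≈ 99.502
Gain = 20 log₁₀(99.502) ≈ 39.96 dB
∠H = 89.91° − 84.29° = 5.62°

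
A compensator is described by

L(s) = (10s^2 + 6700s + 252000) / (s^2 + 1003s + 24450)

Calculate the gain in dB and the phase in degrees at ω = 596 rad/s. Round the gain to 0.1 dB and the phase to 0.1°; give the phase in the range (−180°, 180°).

Substitute s = j596:
Numerator: 10(j596)^2 + 6700(j596) + 252000 = -3300160 + j3993200
Denominator: (j596)^2 + 1003(j596) + 24450 = -330766 + j597788
|N| = √(3300160² + 3993200²) ≈ 5.1804e+06, ∠N ≈ 129.57°
|D| = √(330766² + 597788²) ≈ 6.832e+05, ∠D ≈ 118.96°
|L| = 5.1804e+06 / 6.832e+05 ≈ 7.5826
Gain = 20 log₁₀(7.5826) ≈ 17.60 dB
∠L = 129.57° − 118.96° = 10.61°

17.6 dB, 10.6°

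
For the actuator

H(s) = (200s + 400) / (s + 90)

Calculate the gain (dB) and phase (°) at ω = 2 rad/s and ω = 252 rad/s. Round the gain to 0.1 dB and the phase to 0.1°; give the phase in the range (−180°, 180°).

Substitute s = j2:
Numerator: 200(j2) + 400 = 400 + j400
Denominator: (j2) + 90 = 90 + j2
|N| = √(400² + 400²) ≈ 565.69, ∠N ≈ 45.00°
|D| = √(90² + 2²) ≈ 90.022, ∠D ≈ 1.27°
|H| = 565.69 / 90.022 ≈ 6.2839
Gain = 20 log₁₀(6.2839) ≈ 15.96 dB
∠H = 45.00° − 1.27° = 43.73°

Substitute s = j252:
Numerator: 200(j252) + 400 = 400 + j50400
Denominator: (j252) + 90 = 90 + j252
|N| = √(400² + 50400²) ≈ 50402, ∠N ≈ 89.55°
|D| = √(90² + 252²) ≈ 267.59, ∠D ≈ 70.35°
|H| = 50402 / 267.59 ≈ 188.36
Gain = 20 log₁₀(188.36) ≈ 45.50 dB
∠H = 89.55° − 70.35° = 19.20°

ω = 2: 16.0 dB, 43.7°; ω = 252: 45.5 dB, 19.2°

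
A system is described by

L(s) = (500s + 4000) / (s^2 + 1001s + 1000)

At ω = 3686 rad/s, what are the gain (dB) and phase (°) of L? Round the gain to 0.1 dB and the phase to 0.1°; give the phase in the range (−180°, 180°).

Substitute s = j3686:
Numerator: 500(j3686) + 4000 = 4000 + j1843000
Denominator: (j3686)^2 + 1001(j3686) + 1000 = -13585596 + j3689686
|N| = √(4000² + 1843000²) ≈ 1.843e+06, ∠N ≈ 89.88°
|D| = √(13585596² + 3689686²) ≈ 1.4078e+07, ∠D ≈ 164.81°
|L| = 1.843e+06 / 1.4078e+07 ≈ 0.13091
Gain = 20 log₁₀(0.13091) ≈ -17.66 dB
∠L = 89.88° − 164.81° = -74.93°

-17.7 dB, -74.9°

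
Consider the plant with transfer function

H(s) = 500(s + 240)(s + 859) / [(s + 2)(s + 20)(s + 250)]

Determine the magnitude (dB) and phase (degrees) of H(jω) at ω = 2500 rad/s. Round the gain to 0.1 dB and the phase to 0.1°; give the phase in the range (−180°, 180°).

At s = jω = j2500:
zero (s+240): 240 + j2500 → |·| = √(240²+2500²) = √6307600 ≈ 2511.5, ∠ = arctan(2500/240) ≈ 84.52°
zero (s+859): 859 + j2500 → |·| = √(859²+2500²) = √6987881 ≈ 2643.5, ∠ = arctan(2500/859) ≈ 71.04°
pole (s+2): 2 + j2500 → |·| = √(2²+2500²) = √6250004 ≈ 2500, ∠ = arctan(2500/2) ≈ 89.95°
pole (s+20): 20 + j2500 → |·| = √(20²+2500²) = √6250400 ≈ 2500.1, ∠ = arctan(2500/20) ≈ 89.54°
pole (s+250): 250 + j2500 → |·| = √(250²+2500²) = √6312500 ≈ 2512.5, ∠ = arctan(2500/250) ≈ 84.29°
|H| = 500 · 6.6392e+06 / 1.5704e+10 ≈ 0.21139
Gain = 20 log₁₀(0.21139) ≈ -13.50 dB
∠H = 155.56° − 263.78° = -108.22°

-13.5 dB, -108.2°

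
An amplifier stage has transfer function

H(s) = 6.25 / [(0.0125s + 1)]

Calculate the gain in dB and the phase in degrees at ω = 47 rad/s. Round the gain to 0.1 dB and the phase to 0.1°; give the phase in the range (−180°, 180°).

At ω = 47 rad/s:
pole (1 + j47·0.0125) = 1 + j0.5875 → |·| ≈ 1.1598, ∠ ≈ 30.43°
|H| = 6.25 · 1 / (1.1598) ≈ 5.3889
Gain = 20 log₁₀(5.3889) ≈ 14.63 dB
∠H = (0°) − (30.43°) = -30.43°

14.6 dB, -30.4°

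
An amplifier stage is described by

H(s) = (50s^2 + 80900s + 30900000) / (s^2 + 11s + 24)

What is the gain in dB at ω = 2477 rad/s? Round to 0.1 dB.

34.9 dB

Substitute s = j2477:
Numerator: 50(j2477)^2 + 80900(j2477) + 30900000 = -275876450 + j200389300
Denominator: (j2477)^2 + 11(j2477) + 24 = -6135505 + j27247
|N| = √(275876450² + 200389300²) ≈ 3.4097e+08, ∠N ≈ 144.01°
|D| = √(6135505² + 27247²) ≈ 6.1356e+06, ∠D ≈ 179.75°
|H| = 3.4097e+08 / 6.1356e+06 ≈ 55.572
Gain = 20 log₁₀(55.572) ≈ 34.90 dB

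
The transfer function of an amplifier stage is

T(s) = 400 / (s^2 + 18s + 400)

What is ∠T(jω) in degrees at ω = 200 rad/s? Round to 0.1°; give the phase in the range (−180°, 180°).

-174.8°

At s = jω = j200:
quadratic: (j200)² + 18·j200 + 400 = -39600 + j3600 → |·| ≈ 39763, ∠ ≈ 174.81°
∠T = 0.00° − 174.81° = -174.81°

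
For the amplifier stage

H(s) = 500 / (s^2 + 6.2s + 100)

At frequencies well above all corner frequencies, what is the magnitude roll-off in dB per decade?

Each pole contributes −20 dB/decade at high frequency; each zero contributes +20 dB/decade.
Net: 0 zero(s) − 2 pole(s) → -40 dB/decade.

-40 dB/decade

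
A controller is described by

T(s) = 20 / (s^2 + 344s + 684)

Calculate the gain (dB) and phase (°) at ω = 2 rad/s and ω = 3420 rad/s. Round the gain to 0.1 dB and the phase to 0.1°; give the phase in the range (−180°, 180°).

ω = 2: -33.7 dB, -45.3°; ω = 3420: -115.4 dB, -174.3°

Substitute s = j2:
Numerator: 20 = 20 + j0
Denominator: (j2)^2 + 344(j2) + 684 = 680 + j688
|N| = √(20² + 0²) ≈ 20, ∠N ≈ 0.00°
|D| = √(680² + 688²) ≈ 967.34, ∠D ≈ 45.34°
|T| = 20 / 967.34 ≈ 0.020675
Gain = 20 log₁₀(0.020675) ≈ -33.69 dB
∠T = 0.00° − 45.34° = -45.34°

Substitute s = j3420:
Numerator: 20 = 20 + j0
Denominator: (j3420)^2 + 344(j3420) + 684 = -11695716 + j1176480
|N| = √(20² + 0²) ≈ 20, ∠N ≈ 0.00°
|D| = √(11695716² + 1176480²) ≈ 1.1755e+07, ∠D ≈ 174.26°
|T| = 20 / 1.1755e+07 ≈ 1.7014e-06
Gain = 20 log₁₀(1.7014e-06) ≈ -115.38 dB
∠T = 0.00° − 174.26° = -174.26°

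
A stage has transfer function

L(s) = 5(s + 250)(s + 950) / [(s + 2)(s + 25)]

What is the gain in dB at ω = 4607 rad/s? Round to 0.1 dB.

At s = jω = j4607:
zero (s+250): 250 + j4607 → |·| = √(250²+4607²) = √21286949 ≈ 4613.8, ∠ = arctan(4607/250) ≈ 86.89°
zero (s+950): 950 + j4607 → |·| = √(950²+4607²) = √22126949 ≈ 4703.9, ∠ = arctan(4607/950) ≈ 78.35°
pole (s+2): 2 + j4607 → |·| = √(2²+4607²) = √21224453 ≈ 4607, ∠ = arctan(4607/2) ≈ 89.98°
pole (s+25): 25 + j4607 → |·| = √(25²+4607²) = √21225074 ≈ 4607.1, ∠ = arctan(4607/25) ≈ 89.69°
|L| = 5 · 2.1703e+07 / 2.1225e+07 ≈ 5.1126
Gain = 20 log₁₀(5.1126) ≈ 14.17 dB

14.2 dB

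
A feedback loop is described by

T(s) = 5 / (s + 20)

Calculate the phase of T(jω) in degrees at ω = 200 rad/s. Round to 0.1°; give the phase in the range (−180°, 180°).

-84.3°

At s = jω = j200:
pole (s+20): 20 + j200 → |·| = √(20²+200²) = √40400 ≈ 201, ∠ = arctan(200/20) ≈ 84.29°
∠T = 0.00° − 84.29° = -84.29°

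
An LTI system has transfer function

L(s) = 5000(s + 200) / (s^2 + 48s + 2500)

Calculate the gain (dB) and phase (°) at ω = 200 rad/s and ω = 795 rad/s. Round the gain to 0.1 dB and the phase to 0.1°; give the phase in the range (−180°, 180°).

ω = 200: 31.3 dB, -120.6°; ω = 795: 16.3 dB, -100.7°

At s = jω = j200:
zero (s+200): 200 + j200 → |·| = √(200²+200²) = √80000 ≈ 282.84, ∠ = arctan(200/200) ≈ 45.00°
quadratic: (j200)² + 48·j200 + 2500 = -37500 + j9600 → |·| ≈ 38709, ∠ ≈ 165.64°
|L| = 5000 · 282.84 / 38709 ≈ 36.534
Gain = 20 log₁₀(36.534) ≈ 31.25 dB
∠L = 45.00° − 165.64° = -120.64°

At s = jω = j795:
zero (s+200): 200 + j795 → |·| = √(200²+795²) = √672025 ≈ 819.77, ∠ = arctan(795/200) ≈ 75.88°
quadratic: (j795)² + 48·j795 + 2500 = -629525 + j38160 → |·| ≈ 6.3068e+05, ∠ ≈ 176.53°
|L| = 5000 · 819.77 / 6.3068e+05 ≈ 6.4991
Gain = 20 log₁₀(6.4991) ≈ 16.26 dB
∠L = 75.88° − 176.53° = -100.65°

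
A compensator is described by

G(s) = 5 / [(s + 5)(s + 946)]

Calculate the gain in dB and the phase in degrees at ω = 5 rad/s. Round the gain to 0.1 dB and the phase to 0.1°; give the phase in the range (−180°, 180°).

-62.5 dB, -45.3°

At s = jω = j5:
pole (s+5): 5 + j5 → |·| = √(5²+5²) = √50 ≈ 7.0711, ∠ = arctan(5/5) ≈ 45.00°
pole (s+946): 946 + j5 → |·| = √(946²+5²) = √894941 ≈ 946.01, ∠ = arctan(5/946) ≈ 0.30°
|G| = 5 / 6689.3 ≈ 0.00074746
Gain = 20 log₁₀(0.00074746) ≈ -62.53 dB
∠G = 0.00° − 45.30° = -45.30°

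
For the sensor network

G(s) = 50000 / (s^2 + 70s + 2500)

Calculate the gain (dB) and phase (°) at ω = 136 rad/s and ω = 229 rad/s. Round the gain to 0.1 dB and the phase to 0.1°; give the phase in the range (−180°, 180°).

At s = jω = j136:
quadratic: (j136)² + 70·j136 + 2500 = -15996 + j9520 → |·| ≈ 18615, ∠ ≈ 149.24°
|G| = 50000 / 18615 ≈ 2.686
Gain = 20 log₁₀(2.686) ≈ 8.58 dB
∠G = 0.00° − 149.24° = -149.24°

At s = jω = j229:
quadratic: (j229)² + 70·j229 + 2500 = -49941 + j16030 → |·| ≈ 52451, ∠ ≈ 162.20°
|G| = 50000 / 52451 ≈ 0.95327
Gain = 20 log₁₀(0.95327) ≈ -0.42 dB
∠G = 0.00° − 162.20° = -162.20°

ω = 136: 8.6 dB, -149.2°; ω = 229: -0.4 dB, -162.2°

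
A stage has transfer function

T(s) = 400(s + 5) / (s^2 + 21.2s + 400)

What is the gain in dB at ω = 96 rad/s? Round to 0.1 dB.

12.6 dB

At s = jω = j96:
zero (s+5): 5 + j96 → |·| = √(5²+96²) = √9241 ≈ 96.13, ∠ = arctan(96/5) ≈ 87.02°
quadratic: (j96)² + 21.2·j96 + 400 = -8816 + j2035.2 → |·| ≈ 9047.9, ∠ ≈ 167.00°
|T| = 400 · 96.13 / 9047.9 ≈ 4.2498
Gain = 20 log₁₀(4.2498) ≈ 12.57 dB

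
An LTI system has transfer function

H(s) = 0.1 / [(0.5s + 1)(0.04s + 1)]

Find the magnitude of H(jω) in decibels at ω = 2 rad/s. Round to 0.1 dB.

-23.0 dB

At ω = 2 rad/s:
pole (1 + j2·0.5) = 1 + j1 → |·| ≈ 1.4142, ∠ ≈ 45.00°
pole (1 + j2·0.04) = 1 + j0.08 → |·| ≈ 1.0032, ∠ ≈ 4.57°
|H| = 0.1 · 1 / (1.4142 · 1.0032) ≈ 0.070486
Gain = 20 log₁₀(0.070486) ≈ -23.04 dB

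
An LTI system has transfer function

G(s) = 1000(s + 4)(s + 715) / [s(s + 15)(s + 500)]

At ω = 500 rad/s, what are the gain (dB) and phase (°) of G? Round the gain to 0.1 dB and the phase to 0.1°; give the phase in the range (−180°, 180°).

7.8 dB, -98.8°

At s = jω = j500:
zero (s+4): 4 + j500 → |·| = √(4²+500²) = √250016 ≈ 500.02, ∠ = arctan(500/4) ≈ 89.54°
zero (s+715): 715 + j500 → |·| = √(715²+500²) = √761225 ≈ 872.48, ∠ = arctan(500/715) ≈ 34.97°
pole (s+15): 15 + j500 → |·| = √(15²+500²) = √250225 ≈ 500.22, ∠ = arctan(500/15) ≈ 88.28°
pole (s+500): 500 + j500 → |·| = √(500²+500²) = √500000 ≈ 707.11, ∠ = arctan(500/500) ≈ 45.00°
pole at origin: |s| = 500, ∠ = 90.00° (in denominator)
|G| = 1000 · 4.3626e+05 / 1.7686e+08 ≈ 2.4667
Gain = 20 log₁₀(2.4667) ≈ 7.84 dB
∠G = 124.51° − 223.28° = -98.77°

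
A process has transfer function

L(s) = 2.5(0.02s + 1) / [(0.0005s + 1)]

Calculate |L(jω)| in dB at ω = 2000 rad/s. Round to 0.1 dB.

37.0 dB

At ω = 2000 rad/s:
zero (1 + j2000·0.02) = 1 + j40 → |·| ≈ 40.012, ∠ ≈ 88.57°
pole (1 + j2000·0.0005) = 1 + j1 → |·| ≈ 1.4142, ∠ ≈ 45.00°
|L| = 2.5 · 40.012 / (1.4142) ≈ 70.733
Gain = 20 log₁₀(70.733) ≈ 36.99 dB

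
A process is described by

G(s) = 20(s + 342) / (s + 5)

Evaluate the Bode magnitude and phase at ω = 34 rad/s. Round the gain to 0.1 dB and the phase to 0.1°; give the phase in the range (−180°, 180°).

46.0 dB, -76.0°

At s = jω = j34:
zero (s+342): 342 + j34 → |·| = √(342²+34²) = √118120 ≈ 343.69, ∠ = arctan(34/342) ≈ 5.68°
pole (s+5): 5 + j34 → |·| = √(5²+34²) = √1181 ≈ 34.366, ∠ = arctan(34/5) ≈ 81.63°
|G| = 20 · 343.69 / 34.366 ≈ 200.02
Gain = 20 log₁₀(200.02) ≈ 46.02 dB
∠G = 5.68° − 81.63° = -75.95°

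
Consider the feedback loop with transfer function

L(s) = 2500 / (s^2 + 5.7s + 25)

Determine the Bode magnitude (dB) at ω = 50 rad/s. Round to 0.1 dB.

0.0 dB

At s = jω = j50:
quadratic: (j50)² + 5.7·j50 + 25 = -2475 + j285 → |·| ≈ 2491.4, ∠ ≈ 173.43°
|L| = 2500 / 2491.4 ≈ 1.0035
Gain = 20 log₁₀(1.0035) ≈ 0.03 dB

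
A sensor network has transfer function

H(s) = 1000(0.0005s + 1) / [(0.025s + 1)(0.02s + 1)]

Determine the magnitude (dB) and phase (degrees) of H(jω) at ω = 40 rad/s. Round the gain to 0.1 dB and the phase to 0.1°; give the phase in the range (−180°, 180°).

At ω = 40 rad/s:
zero (1 + j40·0.0005) = 1 + j0.02 → |·| ≈ 1.0002, ∠ ≈ 1.15°
pole (1 + j40·0.025) = 1 + j1 → |·| ≈ 1.4142, ∠ ≈ 45.00°
pole (1 + j40·0.02) = 1 + j0.8 → |·| ≈ 1.2806, ∠ ≈ 38.66°
|H| = 1000 · 1.0002 / (1.4142 · 1.2806) ≈ 552.28
Gain = 20 log₁₀(552.28) ≈ 54.84 dB
∠H = (1.15°) − (45.00° + 38.66°) = -82.51°

54.8 dB, -82.5°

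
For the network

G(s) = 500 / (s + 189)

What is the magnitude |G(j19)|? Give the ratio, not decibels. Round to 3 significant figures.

2.63

At s = jω = j19:
pole (s+189): 189 + j19 → |·| = √(189²+19²) = √36082 ≈ 189.95, ∠ = arctan(19/189) ≈ 5.74°
|G| = 500 / 189.95 ≈ 2.6323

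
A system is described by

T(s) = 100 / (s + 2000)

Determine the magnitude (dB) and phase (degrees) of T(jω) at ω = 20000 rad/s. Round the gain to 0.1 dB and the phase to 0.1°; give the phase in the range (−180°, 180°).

-46.1 dB, -84.3°

At s = jω = j20000:
pole (s+2000): 2000 + j20000 → |·| = √(2000²+20000²) = √404000000 ≈ 20100, ∠ = arctan(20000/2000) ≈ 84.29°
|T| = 100 / 20100 ≈ 0.0049751
Gain = 20 log₁₀(0.0049751) ≈ -46.06 dB
∠T = 0.00° − 84.29° = -84.29°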